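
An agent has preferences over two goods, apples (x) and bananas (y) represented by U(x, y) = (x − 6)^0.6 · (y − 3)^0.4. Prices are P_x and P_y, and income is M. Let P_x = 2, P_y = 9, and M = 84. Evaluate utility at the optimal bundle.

V = 6.2894

Let x' = x−6, y' = y−3. MRS = (3/2)·y'/x' = P_x/P_y.
Substituting into the budget: x* = 6 + 0.6·(M − 6·P_x − 3·P_y)/P_x, and y* = 3 + 0.4·(…)/P_y.
Discretionary income = 84 − 6·2 − 3·9 = 45; x* = 6 + 0.6·45/2 = 19.5; y* = 3 + 0.4·45/9 = 5.
Utility at the optimum: U(19.5, 5) = 6.2894.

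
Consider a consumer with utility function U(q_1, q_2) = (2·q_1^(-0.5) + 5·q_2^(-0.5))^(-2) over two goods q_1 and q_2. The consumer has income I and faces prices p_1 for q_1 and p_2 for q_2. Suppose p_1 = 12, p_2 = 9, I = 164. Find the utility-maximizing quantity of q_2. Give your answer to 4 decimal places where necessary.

q_2* = 11.4066

MRS = MU_q_1/MU_q_2 = (2/5)·(q_2/q_1)^(1.5). Set equal to p_1/p_2.
Solve for the ratio: q_2/q_1 = [(5/2)·p_1/p_2]^(2/3).
Substitute q_2 = (q_2/q_1)·q_1 into the budget: q_1* = I/(p_1 + p_2·(q_2/q_1)).
Numerically q_2/q_1 = 2.231443, so q_1* = 164/(12 + 9·2.231443) = 5.1117 and q_2* = 2.231443·5.1117 = 11.4066.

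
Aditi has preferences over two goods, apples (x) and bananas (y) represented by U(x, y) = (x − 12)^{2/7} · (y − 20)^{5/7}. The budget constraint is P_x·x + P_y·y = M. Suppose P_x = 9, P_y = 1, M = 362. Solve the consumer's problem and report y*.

This is Cobb-Douglas in (x−12, y−20): tangency gives 2/7·P_y·(y−20) = 5/7·P_x·(x−12).
After buying the subsistence bundle (12, 20), a share 2/7 of the remaining income goes to x: x* = 12 + 2/7·(M − 12P_x − 20P_y)/P_x.
Discretionary income = 362 − 12·9 − 20·1 = 234; y* = 20 + 5/7·234/1 = 187.1429.

y* = 187.1429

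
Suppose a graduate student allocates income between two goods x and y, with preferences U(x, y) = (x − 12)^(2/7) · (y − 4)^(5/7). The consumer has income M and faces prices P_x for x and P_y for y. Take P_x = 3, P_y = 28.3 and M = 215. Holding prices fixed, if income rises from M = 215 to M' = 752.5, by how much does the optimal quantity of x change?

This is Cobb-Douglas in (x−12, y−4): tangency gives 2/7·P_y·(y−4) = 5/7·P_x·(x−12).
After buying the subsistence bundle (12, 4), a share 2/7 of the remaining income goes to x: x* = 12 + 2/7·(M − 12P_x − 4P_y)/P_x.
Discretionary income = 215 − 12·3 − 4·28.3 = 65.8; x* = 12 + 2/7·65.8/3 = 18.2667.
At M' = 752.5: x* = 69.4571. Change: 69.4571 − 18.2667 = 51.1905.

Δx* = 51.1905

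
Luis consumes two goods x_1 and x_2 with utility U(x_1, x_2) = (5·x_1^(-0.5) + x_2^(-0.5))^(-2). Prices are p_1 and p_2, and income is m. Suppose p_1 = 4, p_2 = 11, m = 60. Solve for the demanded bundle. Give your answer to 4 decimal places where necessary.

From the CES first-order condition, 5·(x_2/x_1)^(1.5) = p_1/p_2.
Solve for the ratio: x_2/x_1 = [(1/5)·p_1/p_2]^(2/3).
With the ratio pinned down, the budget gives x_1* = m/(p_1 + p_2·(x_2/x_1)) and x_2* = (x_2/x_1)·x_1*.
Numerically x_2/x_1 = 0.174233, so x_1* = 60/(4 + 11·0.174233) = 10.141 and x_2* = 0.174233·10.141 = 1.7669.

x_1* = 10.141, x_2* = 1.7669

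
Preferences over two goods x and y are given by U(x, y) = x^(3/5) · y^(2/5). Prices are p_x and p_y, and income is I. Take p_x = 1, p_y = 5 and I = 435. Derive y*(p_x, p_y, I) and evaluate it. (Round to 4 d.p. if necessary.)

MU_x/MU_y = (0.6·y)/(0.4·x); tangency sets this equal to p_x/p_y.
Rearranging, p_y·y = (2/3)·p_x·x. Substituting into the budget gives p_x·x·(1 + (2/3)) = I.
Demand: x*(p_x,p_y,I) = 0.6·I/p_x and y* = 0.4·I/p_y.
At p_x=1, p_y=5, I=435: y* = 0.4·435/5 = 34.8.

y* = 34.8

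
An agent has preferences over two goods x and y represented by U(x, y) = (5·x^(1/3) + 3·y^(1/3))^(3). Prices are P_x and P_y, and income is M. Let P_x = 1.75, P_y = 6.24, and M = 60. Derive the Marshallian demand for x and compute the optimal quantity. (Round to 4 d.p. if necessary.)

MRS = MU_x/MU_y = (5/3)·(y/x)^(2/3). Set equal to P_x/P_y.
Hence y/x = ((3/5)·P_x/P_y)^(1/(2/3)), i.e. raised to the 1.5 power.
Substitute y = (y/x)·x into the budget: x* = M/(P_x + P_y·(y/x)).
Numerically y/x = 0.069025, so x* = 60/(1.75 + 6.24·0.069025) = 27.5139.

x* = 27.5139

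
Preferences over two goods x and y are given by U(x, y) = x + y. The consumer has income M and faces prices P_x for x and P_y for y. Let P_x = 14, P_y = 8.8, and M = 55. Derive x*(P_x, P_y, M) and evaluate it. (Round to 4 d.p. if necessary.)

y gives more utility per dollar, so spend all income on y: y* = M/P_y, x* = 0.
Numerically: x* = 0, y* = 6.25.

x* = 0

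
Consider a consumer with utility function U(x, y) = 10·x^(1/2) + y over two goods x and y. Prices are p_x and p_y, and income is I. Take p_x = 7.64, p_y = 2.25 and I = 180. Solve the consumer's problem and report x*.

x* = 2.1683

Utility is quasi-linear in y; the FOC for x is 5/√x = p_x/p_y.
Thus x* = (5·p_y/p_x)² — independent of I — with the rest of income spent on y.
Plugging in: x* = (5·2.25/7.64)² = 2.1683.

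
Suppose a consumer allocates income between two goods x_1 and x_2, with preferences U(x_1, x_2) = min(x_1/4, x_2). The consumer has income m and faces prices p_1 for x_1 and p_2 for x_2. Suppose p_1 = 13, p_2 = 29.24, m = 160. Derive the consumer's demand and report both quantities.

With perfect complements, no substitution: consume in ratio x_1:x_2 = 4:1.
Budget: p_1·x_1 + p_2·(1/4)·x_1 = m, so (4·p_1 + p_2)·x_1 = 4·m.
Demand: x_1*(p_1,p_2,m) = 4·m/(4·p_1 + p_2), x_2* = m/(4·p_1 + p_2).
Here 4·13 + 29.24 = 81.24, giving x_1* = 7.8779 and x_2* = 1.9695.

x_1* = 7.8779, x_2* = 1.9695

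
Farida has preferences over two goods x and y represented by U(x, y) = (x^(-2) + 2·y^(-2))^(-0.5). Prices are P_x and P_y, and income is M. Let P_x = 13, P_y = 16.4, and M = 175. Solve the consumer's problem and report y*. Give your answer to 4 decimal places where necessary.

MU_x ∝ x^(-3), MU_y ∝ 2·y^(-3), so MRS = (1/2)·(y/x)^(3) = P_x/P_y.
Solve for the ratio: y/x = [2·P_x/P_y]^(1/3).
With the ratio pinned down, the budget gives x* = M/(P_x + P_y·(y/x)) and y* = (y/x)·x*.
Numerically y/x = 1.16603, so x* = 175/(13 + 16.4·1.16603) = 5.4478 and y* = 1.16603·5.4478 = 6.3523.

y* = 6.3523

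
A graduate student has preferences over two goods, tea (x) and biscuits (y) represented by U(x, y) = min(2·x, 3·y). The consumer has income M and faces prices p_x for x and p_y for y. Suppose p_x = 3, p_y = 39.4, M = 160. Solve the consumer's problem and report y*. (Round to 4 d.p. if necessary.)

With perfect complements, no substitution: consume in ratio x:y = 3:2.
Budget: p_x·x + p_y·(2/3)·x = M, so (3·p_x + 2·p_y)·x = 3·M.
Demand: x*(p_x,p_y,M) = 3·M/(3·p_x + 2·p_y), y* = 2·M/(3·p_x + 2·p_y).
Here 3·3 + 2·39.4 = 87.8, giving y* = 3.6446.

y* = 3.6446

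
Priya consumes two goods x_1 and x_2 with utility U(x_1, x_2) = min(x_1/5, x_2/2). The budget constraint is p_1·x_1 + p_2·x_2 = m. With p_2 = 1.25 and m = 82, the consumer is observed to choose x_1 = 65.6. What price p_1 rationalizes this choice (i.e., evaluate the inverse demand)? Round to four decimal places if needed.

p_1 = 0.75

With perfect complements, no substitution: consume in ratio x_1:x_2 = 5:2.
Budget: p_1·x_1 + p_2·(2/5)·x_1 = m, so (5·p_1 + 2·p_2)·x_1 = 5·m.
Demand: x_1*(p_1,p_2,m) = 5·m/(5·p_1 + 2·p_2), x_2* = 2·m/(5·p_1 + 2·p_2).
Set x_1* = 65.6 in the demand function and solve for p_1: p_1 = 0.75.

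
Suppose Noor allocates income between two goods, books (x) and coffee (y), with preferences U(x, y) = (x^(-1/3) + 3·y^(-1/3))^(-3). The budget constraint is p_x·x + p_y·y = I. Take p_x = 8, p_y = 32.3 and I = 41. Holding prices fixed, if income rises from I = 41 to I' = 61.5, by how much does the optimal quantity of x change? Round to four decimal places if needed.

MU_x ∝ x^(-4/3), MU_y ∝ 3·y^(-4/3), so MRS = (1/3)·(y/x)^(4/3) = p_x/p_y.
Solve for the ratio: y/x = [3·p_x/p_y]^(0.75).
Substitute y = (y/x)·x into the budget: x* = I/(p_x + p_y·(y/x)).
Numerically y/x = 0.800307, so x* = 41/(8 + 32.3·0.800307) = 1.2112.
At I' = 61.5: x* = 1.8168. Change: 1.8168 − 1.2112 = 0.6056.

Δx* = 0.6056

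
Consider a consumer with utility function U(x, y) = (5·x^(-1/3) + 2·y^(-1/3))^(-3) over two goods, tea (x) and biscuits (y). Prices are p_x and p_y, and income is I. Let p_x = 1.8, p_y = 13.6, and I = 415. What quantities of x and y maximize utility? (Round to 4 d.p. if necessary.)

x* = 125.719, y* = 13.8754

Substitute y = (y/x)·x into the budget: x* = I/(p_x + p_y·(y/x)).
Numerically y/x = 0.110369, so x* = 415/(1.8 + 13.6·0.110369) = 125.719 and y* = 0.110369·125.719 = 13.8754.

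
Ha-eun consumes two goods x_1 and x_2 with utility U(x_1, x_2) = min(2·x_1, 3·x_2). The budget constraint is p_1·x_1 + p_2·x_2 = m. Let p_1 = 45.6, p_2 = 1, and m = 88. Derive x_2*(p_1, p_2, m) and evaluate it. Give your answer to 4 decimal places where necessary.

x_2* = 1.268

With perfect complements, no substitution: consume in ratio x_1:x_2 = 3:2.
Budget: p_1·x_1 + p_2·(2/3)·x_1 = m, so (3·p_1 + 2·p_2)·x_1 = 3·m.
Demand: x_1*(p_1,p_2,m) = 3·m/(3·p_1 + 2·p_2), x_2* = 2·m/(3·p_1 + 2·p_2).
Here 3·45.6 + 2·1 = 138.8, giving x_2* = 1.268.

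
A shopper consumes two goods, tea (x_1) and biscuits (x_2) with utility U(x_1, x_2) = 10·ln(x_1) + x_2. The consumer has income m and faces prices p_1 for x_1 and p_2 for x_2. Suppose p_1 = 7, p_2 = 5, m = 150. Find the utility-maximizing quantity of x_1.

MU_x_1 = 10/x_1, MU_x_2 = 1. Tangency: 10/x_1 = p_1/p_2.
So x_1*(p_1,p_2) = 10·p_2/p_1, independent of income; and x_2* = (m − 10·p_2)/p_2.
At the given prices: x_1* = 10·5/7 = 7.1429.

x_1* = 7.1429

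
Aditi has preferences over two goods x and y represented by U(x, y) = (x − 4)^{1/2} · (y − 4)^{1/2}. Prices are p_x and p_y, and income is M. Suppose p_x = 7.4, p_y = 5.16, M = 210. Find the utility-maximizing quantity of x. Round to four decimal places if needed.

x* = 14.7946

Substituting into the budget: x* = 4 + 0.5·(M − 4·p_x − 4·p_y)/p_x, and y* = 4 + 0.5·(…)/p_y.
Discretionary income = 210 − 4·7.4 − 4·5.16 = 159.76; x* = 4 + 0.5·159.76/7.4 = 14.7946.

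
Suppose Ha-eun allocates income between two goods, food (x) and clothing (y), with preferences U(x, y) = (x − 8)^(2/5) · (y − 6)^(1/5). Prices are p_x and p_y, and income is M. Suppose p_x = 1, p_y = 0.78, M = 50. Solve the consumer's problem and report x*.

Let x' = x−8, y' = y−6. MRS = 2·y'/x' = p_x/p_y.
After buying the subsistence bundle (8, 6), a share 2/3 of the remaining income goes to x: x* = 8 + 2/3·(M − 8p_x − 6p_y)/p_x.
Discretionary income = 50 − 8·1 − 6·0.78 = 37.32; x* = 8 + 2/3·37.32/1 = 32.88.

x* = 32.88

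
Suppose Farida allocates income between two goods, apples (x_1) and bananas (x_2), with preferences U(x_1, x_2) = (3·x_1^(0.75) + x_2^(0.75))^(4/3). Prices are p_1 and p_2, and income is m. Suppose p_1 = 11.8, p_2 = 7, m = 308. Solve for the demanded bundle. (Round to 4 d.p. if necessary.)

MU_x_1 ∝ 3·x_1^(-0.25), MU_x_2 ∝ x_2^(-0.25), so MRS = 3·(x_2/x_1)^(0.25) = p_1/p_2.
Solve for the ratio: x_2/x_1 = [(1/3)·p_1/p_2]^(4).
With the ratio pinned down, the budget gives x_1* = m/(p_1 + p_2·(x_2/x_1)) and x_2* = (x_2/x_1)·x_1*.
Numerically x_2/x_1 = 0.09969, so x_1* = 308/(11.8 + 7·0.09969) = 24.6443 and x_2* = 0.09969·24.6443 = 2.4568.

x_1* = 24.6443, x_2* = 2.4568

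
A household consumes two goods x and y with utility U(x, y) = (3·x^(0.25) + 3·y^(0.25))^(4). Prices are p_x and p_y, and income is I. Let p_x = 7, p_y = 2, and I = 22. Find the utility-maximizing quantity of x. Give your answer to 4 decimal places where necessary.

From the CES first-order condition, (y/x)^(0.75) = p_x/p_y.
Hence y/x = (p_x/p_y)^(1/(0.75)), i.e. raised to the 4/3 power.
With the ratio pinned down, the budget gives x* = I/(p_x + p_y·(y/x)) and y* = (y/x)·x*.
Numerically y/x = 5.314031, so x* = 22/(7 + 2·5.314031) = 1.248.

x* = 1.248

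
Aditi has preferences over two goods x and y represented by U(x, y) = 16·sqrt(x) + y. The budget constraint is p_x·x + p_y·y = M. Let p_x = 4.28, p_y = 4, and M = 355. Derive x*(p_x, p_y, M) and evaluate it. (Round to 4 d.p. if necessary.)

x* = 55.9001

MU_x = 8/√x, MU_y = 1. Tangency: 8/√x = p_x/p_y.
Thus x* = (8·p_y/p_x)² — independent of M — with the rest of income spent on y.
Plugging in: x* = (8·4/4.28)² = 55.9001.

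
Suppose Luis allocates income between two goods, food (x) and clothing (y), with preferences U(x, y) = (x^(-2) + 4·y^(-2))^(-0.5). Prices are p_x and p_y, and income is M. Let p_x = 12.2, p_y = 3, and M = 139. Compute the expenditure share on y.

From the CES first-order condition, (1/4)·(y/x)^(3) = p_x/p_y.
Solve for the ratio: y/x = [4·p_x/p_y]^(1/3).
With the ratio pinned down, the budget gives x* = M/(p_x + p_y·(y/x)) and y* = (y/x)·x*.
Numerically y/x = 2.533764, so x* = 139/(12.2 + 3·2.533764) = 7.0197 and y* = 2.533764·7.0197 = 17.7864.
Expenditure on y: 3·17.7864 = 53.3591; share = 0.3839.

share on y = 0.3839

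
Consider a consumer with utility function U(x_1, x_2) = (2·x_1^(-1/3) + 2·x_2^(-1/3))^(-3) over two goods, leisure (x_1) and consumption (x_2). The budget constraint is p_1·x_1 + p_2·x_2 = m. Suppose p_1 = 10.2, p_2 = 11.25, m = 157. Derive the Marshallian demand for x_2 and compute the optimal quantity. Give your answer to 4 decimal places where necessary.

With the ratio pinned down, the budget gives x_1* = m/(p_1 + p_2·(x_2/x_1)) and x_2* = (x_2/x_1)·x_1*.
Numerically x_2/x_1 = 0.92915, so x_1* = 157/(10.2 + 11.25·0.92915) = 7.6018 and x_2* = 0.92915·7.6018 = 7.0632.

x_2* = 7.0632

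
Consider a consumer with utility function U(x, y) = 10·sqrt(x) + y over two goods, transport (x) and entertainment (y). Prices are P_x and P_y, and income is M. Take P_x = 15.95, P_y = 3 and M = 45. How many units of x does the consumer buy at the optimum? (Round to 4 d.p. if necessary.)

x* = 0.8844

Utility is quasi-linear in y; the FOC for x is 5/√x = P_x/P_y.
Solve: √x = 5·P_y/P_x, so x*(P_x,P_y) = (5·P_y/P_x)², and y* = (M − P_x·x*)/P_y.
Plugging in: x* = (5·3/15.95)² = 0.8844.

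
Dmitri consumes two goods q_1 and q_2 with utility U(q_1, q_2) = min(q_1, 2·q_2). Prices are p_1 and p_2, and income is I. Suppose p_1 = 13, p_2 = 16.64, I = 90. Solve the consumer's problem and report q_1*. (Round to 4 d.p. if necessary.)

q_1* = 4.2214

Leontief preferences: the optimum is at the kink where q_1/2 = q_2/1, i.e. q_2 = (1/2)·q_1.
Budget: p_1·q_1 + p_2·(1/2)·q_1 = I, so (2·p_1 + p_2)·q_1 = 2·I.
Demand: q_1*(p_1,p_2,I) = 2·I/(2·p_1 + p_2), q_2* = I/(2·p_1 + p_2).
Here 2·13 + 16.64 = 42.64, giving q_1* = 4.2214.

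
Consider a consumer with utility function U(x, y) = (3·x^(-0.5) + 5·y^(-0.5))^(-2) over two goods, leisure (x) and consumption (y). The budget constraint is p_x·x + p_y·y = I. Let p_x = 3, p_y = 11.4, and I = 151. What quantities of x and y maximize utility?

x* = 15.7606, y* = 9.0981

With the ratio pinned down, the budget gives x* = I/(p_x + p_y·(y/x)) and y* = (y/x)·x*.
Numerically y/x = 0.577267, so x* = 151/(3 + 11.4·0.577267) = 15.7606 and y* = 0.577267·15.7606 = 9.0981.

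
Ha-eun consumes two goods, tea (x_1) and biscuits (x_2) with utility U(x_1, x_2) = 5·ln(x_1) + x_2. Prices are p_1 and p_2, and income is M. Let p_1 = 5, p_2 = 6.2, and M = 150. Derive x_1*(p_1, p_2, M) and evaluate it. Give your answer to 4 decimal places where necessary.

Set MRS = p_1/p_2: (5/x_1)/1 = p_1/p_2.
So x_1*(p_1,p_2) = 5·p_2/p_1, independent of income; and x_2* = (M − 5·p_2)/p_2.
At the given prices: x_1* = 5·6.2/5 = 6.2.

x_1* = 6.2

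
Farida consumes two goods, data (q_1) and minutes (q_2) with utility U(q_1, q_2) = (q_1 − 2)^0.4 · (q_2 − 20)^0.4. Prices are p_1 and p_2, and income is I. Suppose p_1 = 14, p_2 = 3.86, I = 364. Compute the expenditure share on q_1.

share on q_1 = 0.4324

This is Cobb-Douglas in (q_1−2, q_2−20): tangency gives 0.4·p_2·(q_2−20) = 0.4·p_1·(q_1−2).
Substituting into the budget: q_1* = 2 + 0.5·(I − 2·p_1 − 20·p_2)/p_1, and q_2* = 20 + 0.5·(…)/p_2.
Discretionary income = 364 − 2·14 − 20·3.86 = 258.8; q_1* = 2 + 0.5·258.8/14 = 11.2429; q_2* = 20 + 0.5·258.8/3.86 = 53.5233.
Expenditure on q_1: 14·11.2429 = 157.4; share = 0.4324.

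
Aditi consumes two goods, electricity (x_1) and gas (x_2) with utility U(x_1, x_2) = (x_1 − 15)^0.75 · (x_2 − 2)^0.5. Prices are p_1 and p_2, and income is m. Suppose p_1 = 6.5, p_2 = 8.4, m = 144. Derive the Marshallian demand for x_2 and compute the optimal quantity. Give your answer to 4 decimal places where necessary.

MRS = (3/2)·(x_2−2)/(x_1−15). Tangency with p_1/p_2 gives x_2−2 = (2/3)·(p_1/p_2)·(x_1−15).
Substituting into the budget: x_1* = 15 + 0.6·(m − 15·p_1 − 2·p_2)/p_1, and x_2* = 2 + 0.4·(…)/p_2.
Discretionary income = 144 − 15·6.5 − 2·8.4 = 29.7; x_2* = 2 + 0.4·29.7/8.4 = 3.4143.

x_2* = 3.4143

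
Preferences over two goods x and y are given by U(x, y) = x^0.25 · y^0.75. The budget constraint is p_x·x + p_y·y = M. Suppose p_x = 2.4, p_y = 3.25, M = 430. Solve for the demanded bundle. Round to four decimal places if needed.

MU_x/MU_y = (0.25·y)/(0.75·x); tangency sets this equal to p_x/p_y.
So 0.25·p_y·y = 0.75·p_x·x; combined with the budget, a share 0.25 of income goes to x.
Demand: x*(p_x,p_y,M) = 0.25·M/p_x and y* = 0.75·M/p_y.
At p_x=2.4, p_y=3.25, M=430: x* = 0.25·430/2.4 = 44.7917, y* = 99.2308.

x* = 44.7917, y* = 99.2308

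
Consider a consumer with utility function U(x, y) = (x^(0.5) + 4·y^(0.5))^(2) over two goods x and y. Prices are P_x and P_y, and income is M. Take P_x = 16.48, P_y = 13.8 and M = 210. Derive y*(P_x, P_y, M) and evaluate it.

From the CES first-order condition, (1/4)·(y/x)^(0.5) = P_x/P_y.
Hence y/x = (4·P_x/P_y)^(1/(0.5)), i.e. raised to the 2 power.
With the ratio pinned down, the budget gives x* = M/(P_x + P_y·(y/x)) and y* = (y/x)·x*.
Numerically y/x = 22.817929, so x* = 210/(16.48 + 13.8·22.817929) = 0.6337 and y* = 22.817929·0.6337 = 14.4606.

y* = 14.4606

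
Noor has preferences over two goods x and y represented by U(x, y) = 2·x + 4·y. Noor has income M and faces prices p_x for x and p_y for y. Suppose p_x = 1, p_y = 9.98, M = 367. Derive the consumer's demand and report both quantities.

Linear utility — the consumer picks whichever good has higher MU/price: 2/1 = 2 vs 4/9.98 = 0.4008.
x gives more utility per dollar, so spend all income on x: x* = M/p_x, y* = 0.
Numerically: x* = 367, y* = 0.

x* = 367, y* = 0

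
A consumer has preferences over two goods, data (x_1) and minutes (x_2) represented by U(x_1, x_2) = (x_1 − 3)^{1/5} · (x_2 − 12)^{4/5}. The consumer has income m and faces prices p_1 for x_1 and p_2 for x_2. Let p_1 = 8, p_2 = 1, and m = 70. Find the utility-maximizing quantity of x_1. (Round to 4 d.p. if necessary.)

MRS = (1/4)·(x_2−12)/(x_1−3). Tangency with p_1/p_2 gives x_2−12 = 4·(p_1/p_2)·(x_1−3).
After buying the subsistence bundle (3, 12), a share 0.2 of the remaining income goes to x_1: x_1* = 3 + 0.2·(m − 3p_1 − 12p_2)/p_1.
Discretionary income = 70 − 3·8 − 12·1 = 34; x_1* = 3 + 0.2·34/8 = 3.85.

x_1* = 3.85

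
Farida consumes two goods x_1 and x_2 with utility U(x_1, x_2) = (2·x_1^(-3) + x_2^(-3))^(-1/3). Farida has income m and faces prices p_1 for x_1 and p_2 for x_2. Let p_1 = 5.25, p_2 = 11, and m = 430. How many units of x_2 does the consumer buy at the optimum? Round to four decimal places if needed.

x_2* = 23.2288

From the CES first-order condition, 2·(x_2/x_1)^(4) = p_1/p_2.
Solve for the ratio: x_2/x_1 = [(1/2)·p_1/p_2]^(0.25).
With the ratio pinned down, the budget gives x_1* = m/(p_1 + p_2·(x_2/x_1)) and x_2* = (x_2/x_1)·x_1*.
Numerically x_2/x_1 = 0.698931, so x_1* = 430/(5.25 + 11·0.698931) = 33.2348 and x_2* = 0.698931·33.2348 = 23.2288.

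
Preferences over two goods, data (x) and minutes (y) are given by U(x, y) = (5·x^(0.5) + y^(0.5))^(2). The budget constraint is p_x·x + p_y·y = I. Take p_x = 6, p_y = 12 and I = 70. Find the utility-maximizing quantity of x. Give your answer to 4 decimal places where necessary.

x* = 11.4379

From the CES first-order condition, 5·(y/x)^(0.5) = p_x/p_y.
Hence y/x = ((1/5)·p_x/p_y)^(1/(0.5)), i.e. raised to the 2 power.
Substitute y = (y/x)·x into the budget: x* = I/(p_x + p_y·(y/x)).
Numerically y/x = 0.01, so x* = 70/(6 + 12·0.01) = 11.4379.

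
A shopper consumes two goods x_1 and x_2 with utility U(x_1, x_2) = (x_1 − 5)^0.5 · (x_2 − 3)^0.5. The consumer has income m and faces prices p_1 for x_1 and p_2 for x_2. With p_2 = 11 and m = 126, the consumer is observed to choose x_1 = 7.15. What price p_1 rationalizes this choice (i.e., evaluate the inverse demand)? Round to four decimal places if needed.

MRS = (x_2−3)/(x_1−5). Tangency with p_1/p_2 gives x_2−3 = (p_1/p_2)·(x_1−5).
Substituting into the budget: x_1* = 5 + 0.5·(m − 5·p_1 − 3·p_2)/p_1, and x_2* = 3 + 0.5·(…)/p_2.
Set x_1* = 7.15 in the demand function and solve for p_1: p_1 = 10.

p_1 = 10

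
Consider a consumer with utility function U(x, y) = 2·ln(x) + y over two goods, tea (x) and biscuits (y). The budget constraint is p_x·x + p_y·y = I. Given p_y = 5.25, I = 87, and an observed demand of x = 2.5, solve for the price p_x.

MU_x = 2/x, MU_y = 1. Tangency: 2/x = p_x/p_y.
So x*(p_x,p_y) = 2·p_y/p_x, independent of income; and y* = (I − 2·p_y)/p_y.
Set x* = 2.5 in the demand function and solve for p_x: p_x = 4.2.

p_x = 4.2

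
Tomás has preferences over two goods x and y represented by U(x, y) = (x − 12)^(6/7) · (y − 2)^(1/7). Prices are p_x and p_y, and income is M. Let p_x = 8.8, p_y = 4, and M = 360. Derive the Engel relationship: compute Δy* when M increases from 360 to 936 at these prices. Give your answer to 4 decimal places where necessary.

Let x' = x−12, y' = y−2. MRS = 6·y'/x' = p_x/p_y.
Substituting into the budget: x* = 12 + 6/7·(M − 12·p_x − 2·p_y)/p_x, and y* = 2 + 1/7·(…)/p_y.
Discretionary income = 360 − 12·8.8 − 2·4 = 246.4; y* = 2 + 1/7·246.4/4 = 10.8.
At M' = 936: y* = 31.3714. Change: 31.3714 − 10.8 = 20.5714.

Δy* = 20.5714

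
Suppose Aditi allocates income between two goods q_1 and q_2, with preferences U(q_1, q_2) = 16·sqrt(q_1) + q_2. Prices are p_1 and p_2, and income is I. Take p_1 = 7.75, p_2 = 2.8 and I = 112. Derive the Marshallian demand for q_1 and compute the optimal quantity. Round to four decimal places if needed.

q_1* = 8.354

MU_q_1 = 8/√q_1, MU_q_2 = 1. Tangency: 8/√q_1 = p_1/p_2.
Solve: √q_1 = 8·p_2/p_1, so q_1*(p_1,p_2) = (8·p_2/p_1)², and q_2* = (I − p_1·q_1*)/p_2.
Plugging in: q_1* = (8·2.8/7.75)² = 8.354.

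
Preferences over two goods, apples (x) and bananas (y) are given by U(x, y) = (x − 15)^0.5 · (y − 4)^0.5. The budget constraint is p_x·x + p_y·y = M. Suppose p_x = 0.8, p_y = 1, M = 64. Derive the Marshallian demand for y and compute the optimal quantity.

y* = 28

This is Cobb-Douglas in (x−15, y−4): tangency gives 0.5·p_y·(y−4) = 0.5·p_x·(x−15).
After buying the subsistence bundle (15, 4), a share 0.5 of the remaining income goes to x: x* = 15 + 0.5·(M − 15p_x − 4p_y)/p_x.
Discretionary income = 64 − 15·0.8 − 4·1 = 48; y* = 4 + 0.5·48/1 = 28.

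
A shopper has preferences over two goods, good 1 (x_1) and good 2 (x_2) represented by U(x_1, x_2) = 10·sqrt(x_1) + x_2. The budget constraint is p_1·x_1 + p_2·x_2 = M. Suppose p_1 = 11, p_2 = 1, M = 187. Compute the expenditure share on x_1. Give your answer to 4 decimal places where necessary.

share on x_1 = 0.0122

MU_x_1 = 5/√x_1, MU_x_2 = 1. Tangency: 5/√x_1 = p_1/p_2.
Solve: √x_1 = 5·p_2/p_1, so x_1*(p_1,p_2) = (5·p_2/p_1)², and x_2* = (M − p_1·x_1*)/p_2.
Plugging in: x_1* = (5·1/11)² = 0.2066, x_2* = 184.7273.
Expenditure on x_1: 11·0.2066 = 2.2727; share = 0.0122.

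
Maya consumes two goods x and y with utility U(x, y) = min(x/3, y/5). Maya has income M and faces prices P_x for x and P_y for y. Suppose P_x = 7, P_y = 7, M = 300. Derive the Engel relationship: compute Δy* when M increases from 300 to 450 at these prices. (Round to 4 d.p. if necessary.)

Demand: x*(P_x,P_y,M) = 3·M/(3·P_x + 5·P_y), y* = 5·M/(3·P_x + 5·P_y).
Here 3·7 + 5·7 = 56, giving y* = 26.7857.
At M' = 450: y* = 40.1786. Change: 40.1786 − 26.7857 = 13.3929.

Δy* = 13.3929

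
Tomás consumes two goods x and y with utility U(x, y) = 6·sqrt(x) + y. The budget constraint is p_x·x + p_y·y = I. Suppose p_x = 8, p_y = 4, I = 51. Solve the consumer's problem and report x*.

Utility is quasi-linear in y; the FOC for x is 3/√x = p_x/p_y.
Solve: √x = 3·p_y/p_x, so x*(p_x,p_y) = (3·p_y/p_x)², and y* = (I − p_x·x*)/p_y.
Plugging in: x* = (3·4/8)² = 2.25.

x* = 2.25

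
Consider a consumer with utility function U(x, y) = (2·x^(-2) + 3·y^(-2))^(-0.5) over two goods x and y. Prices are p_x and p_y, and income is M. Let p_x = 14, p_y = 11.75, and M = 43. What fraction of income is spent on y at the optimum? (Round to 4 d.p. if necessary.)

MRS = MU_x/MU_y = (2/3)·(y/x)^(3). Set equal to p_x/p_y.
Hence y/x = ((3/2)·p_x/p_y)^(1/(3)), i.e. raised to the 1/3 power.
With the ratio pinned down, the budget gives x* = M/(p_x + p_y·(y/x)) and y* = (y/x)·x*.
Numerically y/x = 1.213558, so x* = 43/(14 + 11.75·1.213558) = 1.5216 and y* = 1.213558·1.5216 = 1.8466.
Expenditure on y: 11.75·1.8466 = 21.6973; share = 0.5046.

share on y = 0.5046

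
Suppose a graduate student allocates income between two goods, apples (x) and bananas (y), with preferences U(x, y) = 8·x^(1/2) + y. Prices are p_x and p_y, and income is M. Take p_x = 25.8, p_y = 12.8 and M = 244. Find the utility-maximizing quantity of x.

MU_x = 4/√x, MU_y = 1. Tangency: 4/√x = p_x/p_y.
Thus x* = (4·p_y/p_x)² — independent of M — with the rest of income spent on y.
Plugging in: x* = (4·12.8/25.8)² = 3.9382.

x* = 3.9382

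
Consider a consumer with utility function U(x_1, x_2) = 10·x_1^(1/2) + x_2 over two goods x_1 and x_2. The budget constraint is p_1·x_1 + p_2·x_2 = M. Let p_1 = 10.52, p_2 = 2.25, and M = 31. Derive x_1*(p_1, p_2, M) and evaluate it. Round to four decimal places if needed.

Utility is quasi-linear in x_2; the FOC for x_1 is 5/√x_1 = p_1/p_2.
Thus x_1* = (5·p_2/p_1)² — independent of M — with the rest of income spent on x_2.
Plugging in: x_1* = (5·2.25/10.52)² = 1.1436.

x_1* = 1.1436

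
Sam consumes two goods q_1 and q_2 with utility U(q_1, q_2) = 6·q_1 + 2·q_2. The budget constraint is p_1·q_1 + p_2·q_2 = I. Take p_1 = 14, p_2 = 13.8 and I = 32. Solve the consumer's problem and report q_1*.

Numerically: q_1* = 2.2857, q_2* = 0.

q_1* = 2.2857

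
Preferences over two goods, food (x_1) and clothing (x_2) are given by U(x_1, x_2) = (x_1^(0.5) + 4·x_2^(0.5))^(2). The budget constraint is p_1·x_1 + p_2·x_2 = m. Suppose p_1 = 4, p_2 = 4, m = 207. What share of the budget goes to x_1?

share on x_1 = 0.0588

MRS = MU_x_1/MU_x_2 = (1/4)·(x_2/x_1)^(0.5). Set equal to p_1/p_2.
Solve for the ratio: x_2/x_1 = [4·p_1/p_2]^(2).
With the ratio pinned down, the budget gives x_1* = m/(p_1 + p_2·(x_2/x_1)) and x_2* = (x_2/x_1)·x_1*.
Numerically x_2/x_1 = 16, so x_1* = 207/(4 + 4·16) = 3.0441 and x_2* = 16·3.0441 = 48.7059.
Expenditure on x_1: 4·3.0441 = 12.1765; share = 0.0588.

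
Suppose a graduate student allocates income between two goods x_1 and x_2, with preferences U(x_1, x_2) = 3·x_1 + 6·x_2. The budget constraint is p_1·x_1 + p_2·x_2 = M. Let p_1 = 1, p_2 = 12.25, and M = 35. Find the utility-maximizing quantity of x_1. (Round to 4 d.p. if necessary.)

x_1* = 35

Numerically: x_1* = 35, x_2* = 0.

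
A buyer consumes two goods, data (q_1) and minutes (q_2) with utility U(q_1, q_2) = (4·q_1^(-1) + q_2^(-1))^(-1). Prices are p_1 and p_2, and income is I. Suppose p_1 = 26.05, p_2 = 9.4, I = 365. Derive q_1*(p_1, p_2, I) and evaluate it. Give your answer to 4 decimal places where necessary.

MU_q_1 ∝ 4·q_1^(-2), MU_q_2 ∝ q_2^(-2), so MRS = 4·(q_2/q_1)^(2) = p_1/p_2.
Solve for the ratio: q_2/q_1 = [(1/4)·p_1/p_2]^(0.5).
Substitute q_2 = (q_2/q_1)·q_1 into the budget: q_1* = I/(p_1 + p_2·(q_2/q_1)).
Numerically q_2/q_1 = 0.832358, so q_1* = 365/(26.05 + 9.4·0.832358) = 10.7752.

q_1* = 10.7752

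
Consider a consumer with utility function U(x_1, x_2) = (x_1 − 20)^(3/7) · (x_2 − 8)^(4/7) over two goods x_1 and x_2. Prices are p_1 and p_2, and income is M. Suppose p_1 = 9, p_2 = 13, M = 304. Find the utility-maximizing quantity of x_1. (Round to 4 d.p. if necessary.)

x_1* = 20.9524

This is Cobb-Douglas in (x_1−20, x_2−8): tangency gives 3/7·p_2·(x_2−8) = 4/7·p_1·(x_1−20).
Substituting into the budget: x_1* = 20 + 3/7·(M − 20·p_1 − 8·p_2)/p_1, and x_2* = 8 + 4/7·(…)/p_2.
Discretionary income = 304 − 20·9 − 8·13 = 20; x_1* = 20 + 3/7·20/9 = 20.9524.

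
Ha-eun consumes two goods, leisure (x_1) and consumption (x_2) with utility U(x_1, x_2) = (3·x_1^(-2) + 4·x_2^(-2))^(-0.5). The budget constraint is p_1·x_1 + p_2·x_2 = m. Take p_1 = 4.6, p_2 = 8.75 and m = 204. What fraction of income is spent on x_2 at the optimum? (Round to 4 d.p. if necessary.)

Substitute x_2 = (x_2/x_1)·x_1 into the budget: x_1* = m/(p_1 + p_2·(x_2/x_1)).
Numerically x_2/x_1 = 0.888306, so x_1* = 204/(4.6 + 8.75·0.888306) = 16.4879 and x_2* = 0.888306·16.4879 = 14.6463.
Expenditure on x_2: 8.75·14.6463 = 128.1555; share = 0.6282.

share on x_2 = 0.6282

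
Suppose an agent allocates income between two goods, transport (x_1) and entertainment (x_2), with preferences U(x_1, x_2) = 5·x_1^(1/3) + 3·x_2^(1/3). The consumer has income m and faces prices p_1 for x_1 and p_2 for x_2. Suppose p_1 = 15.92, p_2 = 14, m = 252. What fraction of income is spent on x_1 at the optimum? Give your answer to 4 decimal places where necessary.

MRS = MU_x_1/MU_x_2 = (5/3)·(x_2/x_1)^(2/3). Set equal to p_1/p_2.
Hence x_2/x_1 = ((3/5)·p_1/p_2)^(1/(2/3)), i.e. raised to the 1.5 power.
Substitute x_2 = (x_2/x_1)·x_1 into the budget: x_1* = m/(p_1 + p_2·(x_2/x_1)).
Numerically x_2/x_1 = 0.563572, so x_1* = 252/(15.92 + 14·0.563572) = 10.5838 and x_2* = 0.563572·10.5838 = 5.9647.
Expenditure on x_1: 15.92·10.5838 = 168.4939; share = 0.6686.

share on x_1 = 0.6686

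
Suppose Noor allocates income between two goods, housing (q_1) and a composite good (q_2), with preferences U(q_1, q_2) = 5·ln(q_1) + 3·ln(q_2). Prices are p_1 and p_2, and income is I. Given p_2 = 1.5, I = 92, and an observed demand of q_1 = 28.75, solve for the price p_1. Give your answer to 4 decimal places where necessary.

The MRS is (5/3)·q_2/q_1. Set MRS = p_1/p_2.
So 5·p_2·q_2 = 3·p_1·q_1; combined with the budget, a share 0.625 of income goes to q_1.
Demand: q_1*(p_1,p_2,I) = 0.625·I/p_1 and q_2* = 0.375·I/p_2.
Set q_1* = 28.75 in the demand function and solve for p_1: p_1 = 2.

p_1 = 2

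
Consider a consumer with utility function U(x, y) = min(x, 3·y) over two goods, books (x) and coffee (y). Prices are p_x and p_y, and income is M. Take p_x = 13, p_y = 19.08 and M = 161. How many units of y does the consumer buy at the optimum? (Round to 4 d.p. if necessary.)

Leontief preferences: the optimum is at the kink where x/3 = y/1, i.e. y = (1/3)·x.
Budget: p_x·x + p_y·(1/3)·x = M, so (3·p_x + p_y)·x = 3·M.
Demand: x*(p_x,p_y,M) = 3·M/(3·p_x + p_y), y* = M/(3·p_x + p_y).
Here 3·13 + 19.08 = 58.08, giving y* = 2.772.

y* = 2.772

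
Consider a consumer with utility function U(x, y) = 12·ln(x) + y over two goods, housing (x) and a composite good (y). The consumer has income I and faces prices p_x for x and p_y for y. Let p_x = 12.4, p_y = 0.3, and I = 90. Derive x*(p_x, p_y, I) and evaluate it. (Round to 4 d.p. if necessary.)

MU_x = 12/x, MU_y = 1. Tangency: 12/x = p_x/p_y.
So x*(p_x,p_y) = 12·p_y/p_x, independent of income; and y* = (I − 12·p_y)/p_y.
At the given prices: x* = 12·0.3/12.4 = 0.2903.

x* = 0.2903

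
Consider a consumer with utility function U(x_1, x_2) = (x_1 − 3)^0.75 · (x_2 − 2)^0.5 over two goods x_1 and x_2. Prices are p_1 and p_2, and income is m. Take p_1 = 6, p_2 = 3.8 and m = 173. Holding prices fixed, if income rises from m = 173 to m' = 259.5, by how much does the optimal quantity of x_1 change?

Δx_1* = 8.65

Substituting into the budget: x_1* = 3 + 0.6·(m − 3·p_1 − 2·p_2)/p_1, and x_2* = 2 + 0.4·(…)/p_2.
Discretionary income = 173 − 3·6 − 2·3.8 = 147.4; x_1* = 3 + 0.6·147.4/6 = 17.74.
At m' = 259.5: x_1* = 26.39. Change: 26.39 − 17.74 = 8.65.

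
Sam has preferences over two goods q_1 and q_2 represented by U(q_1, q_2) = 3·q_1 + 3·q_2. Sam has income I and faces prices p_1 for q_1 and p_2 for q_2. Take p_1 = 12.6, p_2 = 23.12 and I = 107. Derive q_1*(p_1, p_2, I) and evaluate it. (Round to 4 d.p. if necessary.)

q_1* = 8.4921

Linear utility — the consumer picks whichever good has higher MU/price: 3/12.6 = 0.2381 vs 3/23.12 = 0.1298.
q_1 gives more utility per dollar, so spend all income on q_1: q_1* = I/p_1, q_2* = 0.
Numerically: q_1* = 8.4921, q_2* = 0.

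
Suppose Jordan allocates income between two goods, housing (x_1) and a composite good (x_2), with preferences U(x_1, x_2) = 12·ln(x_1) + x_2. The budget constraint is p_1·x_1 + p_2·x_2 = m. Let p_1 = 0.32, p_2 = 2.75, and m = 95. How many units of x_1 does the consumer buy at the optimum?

Set MRS = p_1/p_2: (12/x_1)/1 = p_1/p_2.
So x_1*(p_1,p_2) = 12·p_2/p_1, independent of income; and x_2* = (m − 12·p_2)/p_2.
At the given prices: x_1* = 12·2.75/0.32 = 103.125.

x_1* = 103.125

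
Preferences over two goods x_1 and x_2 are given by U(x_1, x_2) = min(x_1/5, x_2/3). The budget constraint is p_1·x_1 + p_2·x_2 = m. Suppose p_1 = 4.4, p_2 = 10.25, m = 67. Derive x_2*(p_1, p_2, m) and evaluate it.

x_2* = 3.8104

With perfect complements, no substitution: consume in ratio x_1:x_2 = 5:3.
Budget: p_1·x_1 + p_2·(3/5)·x_1 = m, so (5·p_1 + 3·p_2)·x_1 = 5·m.
Demand: x_1*(p_1,p_2,m) = 5·m/(5·p_1 + 3·p_2), x_2* = 3·m/(5·p_1 + 3·p_2).
Here 5·4.4 + 3·10.25 = 52.75, giving x_2* = 3.8104.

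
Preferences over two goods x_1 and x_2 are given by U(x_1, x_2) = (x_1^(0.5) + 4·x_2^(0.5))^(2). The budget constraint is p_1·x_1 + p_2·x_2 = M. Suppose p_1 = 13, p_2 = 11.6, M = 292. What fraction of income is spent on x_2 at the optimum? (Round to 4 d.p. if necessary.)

share on x_2 = 0.9472

MU_x_1 ∝ x_1^(-0.5), MU_x_2 ∝ 4·x_2^(-0.5), so MRS = (1/4)·(x_2/x_1)^(0.5) = p_1/p_2.
Solve for the ratio: x_2/x_1 = [4·p_1/p_2]^(2).
Substitute x_2 = (x_2/x_1)·x_1 into the budget: x_1* = M/(p_1 + p_2·(x_2/x_1)).
Numerically x_2/x_1 = 20.095125, so x_1* = 292/(13 + 11.6·20.095125) = 1.1865 and x_2* = 20.095125·1.1865 = 23.8427.
Expenditure on x_2: 11.6·23.8427 = 276.5756; share = 0.9472.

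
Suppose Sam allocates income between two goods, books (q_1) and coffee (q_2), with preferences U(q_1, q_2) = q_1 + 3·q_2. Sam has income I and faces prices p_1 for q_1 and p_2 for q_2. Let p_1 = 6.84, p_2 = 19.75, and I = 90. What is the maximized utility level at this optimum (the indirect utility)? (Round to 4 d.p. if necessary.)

V = 13.6709

Linear utility — the consumer picks whichever good has higher MU/price: 1/6.84 = 0.1462 vs 3/19.75 = 0.1519.
q_2 gives more utility per dollar, so spend all income on q_2: q_2* = I/p_2, q_1* = 0.
Numerically: q_1* = 0, q_2* = 4.557.
Utility at the optimum: U(0, 4.557) = 13.6709.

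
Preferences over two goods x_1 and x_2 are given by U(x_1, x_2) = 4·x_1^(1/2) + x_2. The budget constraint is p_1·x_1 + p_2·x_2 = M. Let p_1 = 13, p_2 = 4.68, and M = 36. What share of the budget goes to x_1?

Set MRS = p_1/p_2: 2·x_1^(−1/2) = p_1/p_2.
Solve: √x_1 = 2·p_2/p_1, so x_1*(p_1,p_2) = (2·p_2/p_1)², and x_2* = (M − p_1·x_1*)/p_2.
Plugging in: x_1* = (2·4.68/13)² = 0.5184, x_2* = 6.2523.
Expenditure on x_1: 13·0.5184 = 6.7392; share = 0.1872.

share on x_1 = 0.1872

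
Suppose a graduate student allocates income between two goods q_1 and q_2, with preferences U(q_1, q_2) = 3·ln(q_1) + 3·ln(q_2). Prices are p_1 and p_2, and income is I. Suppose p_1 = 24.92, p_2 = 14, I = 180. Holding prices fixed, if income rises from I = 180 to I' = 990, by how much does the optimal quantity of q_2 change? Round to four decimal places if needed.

MU_q_1/MU_q_2 = (3·q_2)/(3·q_1); tangency sets this equal to p_1/p_2.
Rearranging, p_2·q_2 = p_1·q_1. Substituting into the budget gives p_1·q_1·(1 + 1) = I.
Demand: q_1*(p_1,p_2,I) = 0.5·I/p_1 and q_2* = 0.5·I/p_2.
At p_1=24.92, p_2=14, I=180: q_2* = 0.5·180/14 = 6.4286.
At I' = 990: q_2* = 35.3571. Change: 35.3571 − 6.4286 = 28.9286.

Δq_2* = 28.9286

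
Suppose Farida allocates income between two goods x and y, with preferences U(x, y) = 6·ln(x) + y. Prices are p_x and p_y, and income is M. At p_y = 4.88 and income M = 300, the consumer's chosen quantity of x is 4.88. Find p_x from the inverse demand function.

p_x = 6

MU_x = 6/x, MU_y = 1. Tangency: 6/x = p_x/p_y.
So x*(p_x,p_y) = 6·p_y/p_x, independent of income; and y* = (M − 6·p_y)/p_y.
Set x* = 4.88 in the demand function and solve for p_x: p_x = 6.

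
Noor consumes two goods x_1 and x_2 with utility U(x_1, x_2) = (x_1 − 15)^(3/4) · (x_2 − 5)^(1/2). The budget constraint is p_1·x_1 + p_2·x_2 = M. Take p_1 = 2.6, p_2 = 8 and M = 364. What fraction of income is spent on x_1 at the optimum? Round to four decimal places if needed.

This is Cobb-Douglas in (x_1−15, x_2−5): tangency gives 0.75·p_2·(x_2−5) = 0.5·p_1·(x_1−15).
After buying the subsistence bundle (15, 5), a share 0.6 of the remaining income goes to x_1: x_1* = 15 + 0.6·(M − 15p_1 − 5p_2)/p_1.
Discretionary income = 364 − 15·2.6 − 5·8 = 285; x_1* = 15 + 0.6·285/2.6 = 80.7692; x_2* = 5 + 0.4·285/8 = 19.25.
Expenditure on x_1: 2.6·80.7692 = 210; share = 0.5769.

share on x_1 = 0.5769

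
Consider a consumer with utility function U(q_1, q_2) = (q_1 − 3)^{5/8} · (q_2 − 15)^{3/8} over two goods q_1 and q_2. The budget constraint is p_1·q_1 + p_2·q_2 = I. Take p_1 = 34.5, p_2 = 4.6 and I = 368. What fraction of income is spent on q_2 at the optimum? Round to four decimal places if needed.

share on q_2 = 0.3867

This is Cobb-Douglas in (q_1−3, q_2−15): tangency gives 0.625·p_2·(q_2−15) = 0.375·p_1·(q_1−3).
Substituting into the budget: q_1* = 3 + 0.625·(I − 3·p_1 − 15·p_2)/p_1, and q_2* = 15 + 0.375·(…)/p_2.
Discretionary income = 368 − 3·34.5 − 15·4.6 = 195.5; q_1* = 3 + 0.625·195.5/34.5 = 6.5417; q_2* = 15 + 0.375·195.5/4.6 = 30.9375.
Expenditure on q_2: 4.6·30.9375 = 142.3125; share = 0.3867.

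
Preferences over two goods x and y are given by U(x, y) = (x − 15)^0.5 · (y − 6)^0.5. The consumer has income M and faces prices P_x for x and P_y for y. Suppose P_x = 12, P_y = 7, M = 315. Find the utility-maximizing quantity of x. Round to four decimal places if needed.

This is Cobb-Douglas in (x−15, y−6): tangency gives 0.5·P_y·(y−6) = 0.5·P_x·(x−15).
After buying the subsistence bundle (15, 6), a share 0.5 of the remaining income goes to x: x* = 15 + 0.5·(M − 15P_x − 6P_y)/P_x.
Discretionary income = 315 − 15·12 − 6·7 = 93; x* = 15 + 0.5·93/12 = 18.875.

x* = 18.875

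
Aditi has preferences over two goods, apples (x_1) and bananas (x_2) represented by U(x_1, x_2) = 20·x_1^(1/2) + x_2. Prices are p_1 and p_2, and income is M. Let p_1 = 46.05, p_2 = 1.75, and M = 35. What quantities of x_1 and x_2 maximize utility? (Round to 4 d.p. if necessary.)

Utility is quasi-linear in x_2; the FOC for x_1 is 10/√x_1 = p_1/p_2.
Thus x_1* = (10·p_2/p_1)² — independent of M — with the rest of income spent on x_2.
Plugging in: x_1* = (10·1.75/46.05)² = 0.1444, x_2* = 16.1998.

x_1* = 0.1444, x_2* = 16.1998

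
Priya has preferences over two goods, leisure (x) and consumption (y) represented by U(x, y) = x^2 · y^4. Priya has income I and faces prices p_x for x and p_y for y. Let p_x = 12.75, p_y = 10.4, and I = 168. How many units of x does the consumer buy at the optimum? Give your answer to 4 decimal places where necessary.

x* = 4.3922

MU_x/MU_y = (2·y)/(4·x); tangency sets this equal to p_x/p_y.
Rearranging, p_y·y = 2·p_x·x. Substituting into the budget gives p_x·x·(1 + 2) = I.
Demand: x*(p_x,p_y,I) = 1/3·I/p_x and y* = 2/3·I/p_y.
At p_x=12.75, p_y=10.4, I=168: x* = 1/3·168/12.75 = 4.3922.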